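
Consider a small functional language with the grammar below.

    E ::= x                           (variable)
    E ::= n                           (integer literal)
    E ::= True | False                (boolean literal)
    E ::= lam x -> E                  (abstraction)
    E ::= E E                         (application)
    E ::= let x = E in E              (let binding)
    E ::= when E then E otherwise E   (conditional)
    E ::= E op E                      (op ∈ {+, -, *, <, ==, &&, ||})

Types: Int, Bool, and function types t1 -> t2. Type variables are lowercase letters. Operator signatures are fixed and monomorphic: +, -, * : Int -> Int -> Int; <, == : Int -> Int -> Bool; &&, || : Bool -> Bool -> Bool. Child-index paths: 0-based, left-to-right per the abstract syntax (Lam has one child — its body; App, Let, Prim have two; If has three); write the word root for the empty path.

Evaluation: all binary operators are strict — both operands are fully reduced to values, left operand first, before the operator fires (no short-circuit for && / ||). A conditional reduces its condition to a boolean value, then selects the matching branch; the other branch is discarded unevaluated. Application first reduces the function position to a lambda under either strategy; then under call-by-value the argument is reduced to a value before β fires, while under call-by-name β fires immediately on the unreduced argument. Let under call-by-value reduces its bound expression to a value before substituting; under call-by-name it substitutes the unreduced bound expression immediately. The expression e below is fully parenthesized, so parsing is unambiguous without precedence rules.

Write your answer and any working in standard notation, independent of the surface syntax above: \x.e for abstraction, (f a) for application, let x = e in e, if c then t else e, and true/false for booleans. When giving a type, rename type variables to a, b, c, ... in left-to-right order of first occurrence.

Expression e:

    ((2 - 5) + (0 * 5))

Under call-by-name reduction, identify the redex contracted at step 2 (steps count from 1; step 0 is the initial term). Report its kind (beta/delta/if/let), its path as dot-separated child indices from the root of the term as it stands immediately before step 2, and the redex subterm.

Trace:
step 0: ((2 - 5) + (0 * 5))
step 1: [delta@0] (-3 + (0 * 5))
step 2: [delta@1] (-3 + 0)

Answer: delta at 1 : (0 * 5)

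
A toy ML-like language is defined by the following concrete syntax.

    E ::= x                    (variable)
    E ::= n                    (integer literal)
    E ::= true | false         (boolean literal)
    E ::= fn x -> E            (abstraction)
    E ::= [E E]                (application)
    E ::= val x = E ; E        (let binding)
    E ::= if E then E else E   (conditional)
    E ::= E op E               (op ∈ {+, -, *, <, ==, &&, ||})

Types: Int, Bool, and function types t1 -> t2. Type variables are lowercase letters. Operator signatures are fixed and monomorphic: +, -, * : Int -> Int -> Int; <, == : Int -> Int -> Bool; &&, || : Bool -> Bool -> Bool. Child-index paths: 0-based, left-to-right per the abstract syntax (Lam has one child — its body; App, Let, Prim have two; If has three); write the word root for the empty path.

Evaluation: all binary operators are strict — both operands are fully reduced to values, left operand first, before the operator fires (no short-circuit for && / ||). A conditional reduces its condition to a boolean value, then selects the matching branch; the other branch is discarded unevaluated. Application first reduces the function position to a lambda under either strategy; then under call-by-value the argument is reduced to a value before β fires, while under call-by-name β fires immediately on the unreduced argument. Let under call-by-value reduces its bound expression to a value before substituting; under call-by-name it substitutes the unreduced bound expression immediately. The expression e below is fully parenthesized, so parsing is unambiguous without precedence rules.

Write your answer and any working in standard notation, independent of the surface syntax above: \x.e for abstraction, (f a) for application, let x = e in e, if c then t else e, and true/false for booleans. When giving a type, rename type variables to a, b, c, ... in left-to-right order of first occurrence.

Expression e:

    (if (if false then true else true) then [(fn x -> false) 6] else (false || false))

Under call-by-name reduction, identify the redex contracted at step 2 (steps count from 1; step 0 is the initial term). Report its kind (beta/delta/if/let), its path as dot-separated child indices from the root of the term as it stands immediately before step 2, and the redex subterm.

Trace:
step 0: (if (if false then true else true) then ((\x.false) 6) else (false || false))
step 1: [if@0] (if true then ((\x.false) 6) else (false || false))
step 2: [if@root] ((\x.false) 6)

Answer: if at root : (if true then ((\x.false) 6) else (false || false))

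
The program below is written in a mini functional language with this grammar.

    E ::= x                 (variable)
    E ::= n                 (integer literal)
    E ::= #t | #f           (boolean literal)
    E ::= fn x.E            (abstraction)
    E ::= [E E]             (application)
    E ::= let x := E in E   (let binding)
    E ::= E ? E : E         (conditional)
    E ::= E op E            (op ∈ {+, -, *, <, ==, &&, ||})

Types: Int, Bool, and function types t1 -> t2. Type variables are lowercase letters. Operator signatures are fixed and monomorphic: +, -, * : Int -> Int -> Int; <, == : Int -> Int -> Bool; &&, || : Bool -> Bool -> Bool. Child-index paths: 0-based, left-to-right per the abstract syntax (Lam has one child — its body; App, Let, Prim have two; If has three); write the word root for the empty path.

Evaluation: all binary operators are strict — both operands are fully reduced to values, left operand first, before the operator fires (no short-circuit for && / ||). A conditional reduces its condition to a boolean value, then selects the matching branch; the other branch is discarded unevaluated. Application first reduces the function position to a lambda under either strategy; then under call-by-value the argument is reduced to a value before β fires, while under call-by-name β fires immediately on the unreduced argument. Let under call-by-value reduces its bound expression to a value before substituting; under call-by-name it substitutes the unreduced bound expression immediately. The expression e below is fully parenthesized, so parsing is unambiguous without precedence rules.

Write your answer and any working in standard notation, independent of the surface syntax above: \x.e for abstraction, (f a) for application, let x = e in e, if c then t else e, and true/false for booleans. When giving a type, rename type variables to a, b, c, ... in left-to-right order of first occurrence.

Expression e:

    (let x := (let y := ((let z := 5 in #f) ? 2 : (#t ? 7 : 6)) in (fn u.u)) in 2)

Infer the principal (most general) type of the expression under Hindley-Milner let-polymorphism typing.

Answer: Int

Trace:
let z : Int
  unify Bool ~ Bool
  unify Bool ~ Bool
  unify Int ~ Int
  unify Int ~ Int
let y : Int
u : a
\u._ : a -> a
let x : forall. a -> a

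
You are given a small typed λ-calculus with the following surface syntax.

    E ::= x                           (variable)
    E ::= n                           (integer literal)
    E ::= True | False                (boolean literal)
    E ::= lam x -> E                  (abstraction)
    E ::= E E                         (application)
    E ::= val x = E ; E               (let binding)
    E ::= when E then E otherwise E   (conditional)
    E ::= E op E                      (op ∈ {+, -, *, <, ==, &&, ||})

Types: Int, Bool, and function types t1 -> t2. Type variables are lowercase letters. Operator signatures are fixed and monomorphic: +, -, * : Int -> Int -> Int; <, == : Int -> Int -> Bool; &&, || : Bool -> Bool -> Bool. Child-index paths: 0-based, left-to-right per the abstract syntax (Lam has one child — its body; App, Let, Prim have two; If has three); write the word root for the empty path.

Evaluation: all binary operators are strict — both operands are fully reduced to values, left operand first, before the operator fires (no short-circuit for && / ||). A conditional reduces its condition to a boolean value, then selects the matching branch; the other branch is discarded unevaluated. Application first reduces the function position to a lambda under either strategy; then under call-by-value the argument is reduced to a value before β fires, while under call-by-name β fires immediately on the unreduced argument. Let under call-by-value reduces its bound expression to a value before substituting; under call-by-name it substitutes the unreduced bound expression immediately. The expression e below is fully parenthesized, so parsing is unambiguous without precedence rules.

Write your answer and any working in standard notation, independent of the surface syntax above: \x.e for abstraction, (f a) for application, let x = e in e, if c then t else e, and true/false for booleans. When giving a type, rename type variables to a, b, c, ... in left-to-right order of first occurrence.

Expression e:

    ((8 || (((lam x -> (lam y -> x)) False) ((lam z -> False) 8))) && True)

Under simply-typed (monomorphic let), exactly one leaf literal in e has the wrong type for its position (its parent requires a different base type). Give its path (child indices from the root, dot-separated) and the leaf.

Answer: 0.0 : 8

Working:
  unify Int ~ Bool
  FAIL: mismatch Int ~ Bool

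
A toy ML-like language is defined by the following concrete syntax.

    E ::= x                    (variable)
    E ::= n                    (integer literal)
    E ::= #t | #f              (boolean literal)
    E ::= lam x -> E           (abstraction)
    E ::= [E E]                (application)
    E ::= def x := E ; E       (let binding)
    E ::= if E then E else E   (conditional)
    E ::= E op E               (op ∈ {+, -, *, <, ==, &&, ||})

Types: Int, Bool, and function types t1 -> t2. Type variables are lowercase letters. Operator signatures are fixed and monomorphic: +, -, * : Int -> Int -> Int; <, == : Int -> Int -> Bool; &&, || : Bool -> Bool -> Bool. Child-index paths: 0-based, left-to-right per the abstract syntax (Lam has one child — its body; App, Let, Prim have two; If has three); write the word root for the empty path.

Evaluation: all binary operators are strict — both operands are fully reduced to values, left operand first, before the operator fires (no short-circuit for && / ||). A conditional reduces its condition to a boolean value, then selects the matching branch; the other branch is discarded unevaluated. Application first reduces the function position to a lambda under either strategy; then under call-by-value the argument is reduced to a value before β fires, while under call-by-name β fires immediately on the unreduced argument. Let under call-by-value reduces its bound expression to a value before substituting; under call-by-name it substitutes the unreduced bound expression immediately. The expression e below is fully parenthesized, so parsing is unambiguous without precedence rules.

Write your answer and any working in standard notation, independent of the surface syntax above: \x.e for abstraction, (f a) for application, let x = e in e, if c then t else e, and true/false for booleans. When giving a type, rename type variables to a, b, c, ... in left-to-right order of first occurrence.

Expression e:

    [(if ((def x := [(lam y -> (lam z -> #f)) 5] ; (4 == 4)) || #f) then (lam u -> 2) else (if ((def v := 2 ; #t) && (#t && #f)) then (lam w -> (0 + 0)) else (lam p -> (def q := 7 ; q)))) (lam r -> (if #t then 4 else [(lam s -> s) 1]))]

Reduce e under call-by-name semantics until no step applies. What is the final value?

Answer: 2

Working:
step 0: ((if ((let x = ((\y.(\z.false)) 5) in (4 == 4)) || false) then (\u.2) else (if ((let v = 2 in true) && (true && false)) then (\w.(0 + 0)) else (\p.(let q = 7 in q)))) (\r.(if true then 4 else ((\s.s) 1))))
step 1: [let@0.0.0] ((if ((4 == 4) || false) then (\u.2) else (if ((let v = 2 in true) && (true && false)) then (\w.(0 + 0)) else (\p.(let q = 7 in q)))) (\r.(if true then 4 else ((\s.s) 1))))
step 2: [delta@0.0.0] ((if (true || false) then (\u.2) else (if ((let v = 2 in true) && (true && false)) then (\w.(0 + 0)) else (\p.(let q = 7 in q)))) (\r.(if true then 4 else ((\s.s) 1))))
step 3: [delta@0.0] ((if true then (\u.2) else (if ((let v = 2 in true) && (true && false)) then (\w.(0 + 0)) else (\p.(let q = 7 in q)))) (\r.(if true then 4 else ((\s.s) 1))))
step 4: [if@0] ((\u.2) (\r.(if true then 4 else ((\s.s) 1))))
step 5: [beta@root] 2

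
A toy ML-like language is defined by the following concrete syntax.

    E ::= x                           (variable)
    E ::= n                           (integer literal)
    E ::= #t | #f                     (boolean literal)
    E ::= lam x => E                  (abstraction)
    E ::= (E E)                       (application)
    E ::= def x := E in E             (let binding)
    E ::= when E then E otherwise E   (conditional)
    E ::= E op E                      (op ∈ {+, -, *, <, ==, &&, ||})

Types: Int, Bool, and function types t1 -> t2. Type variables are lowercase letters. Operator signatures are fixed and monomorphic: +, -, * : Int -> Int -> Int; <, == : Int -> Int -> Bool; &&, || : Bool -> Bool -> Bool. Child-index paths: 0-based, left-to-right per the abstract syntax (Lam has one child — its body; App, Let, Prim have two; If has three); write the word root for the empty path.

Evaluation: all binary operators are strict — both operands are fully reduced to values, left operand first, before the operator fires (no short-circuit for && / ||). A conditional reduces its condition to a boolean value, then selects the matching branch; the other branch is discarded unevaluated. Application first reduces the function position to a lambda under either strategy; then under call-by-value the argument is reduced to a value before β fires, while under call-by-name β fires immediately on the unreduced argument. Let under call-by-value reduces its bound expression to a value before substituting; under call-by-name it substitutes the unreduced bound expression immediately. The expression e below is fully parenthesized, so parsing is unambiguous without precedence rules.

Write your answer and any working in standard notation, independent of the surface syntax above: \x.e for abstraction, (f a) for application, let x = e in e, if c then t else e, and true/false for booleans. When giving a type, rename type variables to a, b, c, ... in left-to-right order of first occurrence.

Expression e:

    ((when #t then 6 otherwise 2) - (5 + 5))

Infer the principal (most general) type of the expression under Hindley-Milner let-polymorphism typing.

Derivation:
  unify Bool ~ Bool
  unify Int ~ Int
  unify Int ~ Int
  unify Int ~ Int
  unify Int ~ Int
  unify Int ~ Int

Answer: Int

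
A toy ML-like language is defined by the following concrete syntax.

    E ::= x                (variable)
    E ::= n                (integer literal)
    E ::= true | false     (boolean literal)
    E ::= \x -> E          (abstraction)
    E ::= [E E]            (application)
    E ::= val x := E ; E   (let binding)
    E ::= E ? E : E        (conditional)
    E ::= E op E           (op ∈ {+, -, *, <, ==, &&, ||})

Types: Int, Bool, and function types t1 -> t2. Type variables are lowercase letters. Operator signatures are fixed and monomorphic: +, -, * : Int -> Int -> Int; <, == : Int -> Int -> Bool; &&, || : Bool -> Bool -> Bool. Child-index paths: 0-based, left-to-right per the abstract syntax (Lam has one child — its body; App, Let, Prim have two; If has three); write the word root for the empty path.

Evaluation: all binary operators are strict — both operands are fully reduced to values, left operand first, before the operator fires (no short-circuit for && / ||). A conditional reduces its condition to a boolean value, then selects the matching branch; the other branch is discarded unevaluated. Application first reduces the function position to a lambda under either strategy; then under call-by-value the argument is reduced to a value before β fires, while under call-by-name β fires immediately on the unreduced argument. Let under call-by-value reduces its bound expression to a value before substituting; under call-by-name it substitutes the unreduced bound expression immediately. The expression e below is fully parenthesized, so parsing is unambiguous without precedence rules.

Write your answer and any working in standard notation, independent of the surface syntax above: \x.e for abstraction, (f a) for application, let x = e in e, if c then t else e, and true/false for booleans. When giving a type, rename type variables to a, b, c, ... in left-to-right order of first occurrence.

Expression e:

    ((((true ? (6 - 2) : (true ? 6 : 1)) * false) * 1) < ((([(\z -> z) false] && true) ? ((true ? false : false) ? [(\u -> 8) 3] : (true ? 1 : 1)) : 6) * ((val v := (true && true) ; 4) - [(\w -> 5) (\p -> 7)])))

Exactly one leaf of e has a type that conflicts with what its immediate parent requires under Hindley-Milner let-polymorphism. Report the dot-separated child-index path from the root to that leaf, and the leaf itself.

Answer: 0.0.1 : false

Working:
  unify Bool ~ Bool
  unify Int ~ Int
  unify Int ~ Int
  unify Bool ~ Bool
  unify Int ~ Int
  unify Int ~ Int
  unify Int ~ Int
  unify Bool ~ Int
  FAIL: mismatch Bool ~ Int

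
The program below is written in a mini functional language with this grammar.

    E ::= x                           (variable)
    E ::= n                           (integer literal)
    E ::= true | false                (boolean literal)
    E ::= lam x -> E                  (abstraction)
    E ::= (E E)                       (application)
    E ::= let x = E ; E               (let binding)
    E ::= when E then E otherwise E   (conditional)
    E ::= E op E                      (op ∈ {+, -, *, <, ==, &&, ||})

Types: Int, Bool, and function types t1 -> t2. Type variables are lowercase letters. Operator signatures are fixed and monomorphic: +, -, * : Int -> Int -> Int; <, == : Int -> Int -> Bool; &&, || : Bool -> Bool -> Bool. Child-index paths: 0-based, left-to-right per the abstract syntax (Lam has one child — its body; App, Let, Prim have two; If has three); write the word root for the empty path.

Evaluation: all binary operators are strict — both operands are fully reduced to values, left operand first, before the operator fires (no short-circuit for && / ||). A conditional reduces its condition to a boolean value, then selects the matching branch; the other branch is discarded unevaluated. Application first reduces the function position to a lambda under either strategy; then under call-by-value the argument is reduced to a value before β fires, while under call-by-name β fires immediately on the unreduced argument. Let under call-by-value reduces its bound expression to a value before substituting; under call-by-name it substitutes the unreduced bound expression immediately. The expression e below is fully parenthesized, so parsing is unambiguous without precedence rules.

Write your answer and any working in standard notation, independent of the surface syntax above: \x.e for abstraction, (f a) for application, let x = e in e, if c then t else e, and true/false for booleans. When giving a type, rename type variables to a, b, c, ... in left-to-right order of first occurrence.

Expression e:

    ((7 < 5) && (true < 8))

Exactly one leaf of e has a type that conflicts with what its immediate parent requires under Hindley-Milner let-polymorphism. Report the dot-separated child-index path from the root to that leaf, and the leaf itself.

Answer: 1.0 : true

Derivation:
  unify Int ~ Int
  unify Int ~ Int
  unify Bool ~ Bool
  unify Bool ~ Int
  FAIL: mismatch Bool ~ Int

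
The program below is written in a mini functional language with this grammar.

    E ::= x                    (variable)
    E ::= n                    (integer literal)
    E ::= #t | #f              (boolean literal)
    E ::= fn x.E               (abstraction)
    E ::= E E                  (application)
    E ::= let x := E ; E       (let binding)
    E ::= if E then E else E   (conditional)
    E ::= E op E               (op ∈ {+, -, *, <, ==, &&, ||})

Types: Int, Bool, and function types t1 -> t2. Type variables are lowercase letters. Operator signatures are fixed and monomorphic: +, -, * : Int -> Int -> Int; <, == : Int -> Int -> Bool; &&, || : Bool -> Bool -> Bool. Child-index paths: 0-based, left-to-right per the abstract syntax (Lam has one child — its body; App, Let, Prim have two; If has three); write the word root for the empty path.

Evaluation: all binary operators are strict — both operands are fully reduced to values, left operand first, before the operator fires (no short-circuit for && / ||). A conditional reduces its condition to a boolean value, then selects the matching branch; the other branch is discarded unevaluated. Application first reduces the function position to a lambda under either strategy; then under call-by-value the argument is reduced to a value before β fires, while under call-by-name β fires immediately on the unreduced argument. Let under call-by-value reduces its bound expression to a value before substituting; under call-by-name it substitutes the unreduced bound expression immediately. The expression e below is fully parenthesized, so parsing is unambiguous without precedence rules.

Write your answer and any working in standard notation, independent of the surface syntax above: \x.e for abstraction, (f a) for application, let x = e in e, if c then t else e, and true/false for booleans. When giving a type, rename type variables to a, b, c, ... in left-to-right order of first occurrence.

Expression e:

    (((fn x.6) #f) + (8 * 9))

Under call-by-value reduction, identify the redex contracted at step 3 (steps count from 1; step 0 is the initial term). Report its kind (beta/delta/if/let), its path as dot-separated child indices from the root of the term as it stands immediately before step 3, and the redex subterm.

Derivation:
step 0: (((\x.6) false) + (8 * 9))
step 1: [beta@0] (6 + (8 * 9))
step 2: [delta@1] (6 + 72)
step 3: [delta@root] 78

Answer: delta at root : (6 + 72)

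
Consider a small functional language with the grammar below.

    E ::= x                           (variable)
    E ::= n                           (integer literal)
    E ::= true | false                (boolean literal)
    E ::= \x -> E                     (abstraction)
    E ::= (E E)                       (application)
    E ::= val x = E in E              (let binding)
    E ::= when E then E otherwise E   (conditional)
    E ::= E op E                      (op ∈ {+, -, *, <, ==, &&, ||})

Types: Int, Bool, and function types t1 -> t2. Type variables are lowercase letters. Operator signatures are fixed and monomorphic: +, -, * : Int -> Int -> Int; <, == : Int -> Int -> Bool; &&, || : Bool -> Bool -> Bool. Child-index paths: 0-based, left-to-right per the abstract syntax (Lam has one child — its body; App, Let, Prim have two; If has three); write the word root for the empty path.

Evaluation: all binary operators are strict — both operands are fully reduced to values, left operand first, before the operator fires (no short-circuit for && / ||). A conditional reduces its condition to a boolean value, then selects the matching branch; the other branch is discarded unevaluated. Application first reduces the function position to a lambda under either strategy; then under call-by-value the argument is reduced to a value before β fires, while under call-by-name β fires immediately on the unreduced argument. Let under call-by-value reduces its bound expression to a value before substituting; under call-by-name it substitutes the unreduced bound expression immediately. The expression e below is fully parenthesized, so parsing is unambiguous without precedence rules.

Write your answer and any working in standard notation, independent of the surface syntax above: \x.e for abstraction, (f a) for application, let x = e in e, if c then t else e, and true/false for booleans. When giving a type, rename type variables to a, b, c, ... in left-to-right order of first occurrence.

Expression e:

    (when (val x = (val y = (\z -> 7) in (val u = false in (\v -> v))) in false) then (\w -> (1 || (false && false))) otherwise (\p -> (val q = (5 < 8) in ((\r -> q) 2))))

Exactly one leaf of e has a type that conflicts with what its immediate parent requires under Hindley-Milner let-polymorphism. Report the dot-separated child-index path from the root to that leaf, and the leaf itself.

Trace:
\z._ : a -> Int
let y : forall. a -> Int
let u : Bool
v : b
\v._ : b -> b
let x : forall. b -> b
  unify Bool ~ Bool
  unify Int ~ Bool
  FAIL: mismatch Int ~ Bool

Answer: 1.0.0 : 1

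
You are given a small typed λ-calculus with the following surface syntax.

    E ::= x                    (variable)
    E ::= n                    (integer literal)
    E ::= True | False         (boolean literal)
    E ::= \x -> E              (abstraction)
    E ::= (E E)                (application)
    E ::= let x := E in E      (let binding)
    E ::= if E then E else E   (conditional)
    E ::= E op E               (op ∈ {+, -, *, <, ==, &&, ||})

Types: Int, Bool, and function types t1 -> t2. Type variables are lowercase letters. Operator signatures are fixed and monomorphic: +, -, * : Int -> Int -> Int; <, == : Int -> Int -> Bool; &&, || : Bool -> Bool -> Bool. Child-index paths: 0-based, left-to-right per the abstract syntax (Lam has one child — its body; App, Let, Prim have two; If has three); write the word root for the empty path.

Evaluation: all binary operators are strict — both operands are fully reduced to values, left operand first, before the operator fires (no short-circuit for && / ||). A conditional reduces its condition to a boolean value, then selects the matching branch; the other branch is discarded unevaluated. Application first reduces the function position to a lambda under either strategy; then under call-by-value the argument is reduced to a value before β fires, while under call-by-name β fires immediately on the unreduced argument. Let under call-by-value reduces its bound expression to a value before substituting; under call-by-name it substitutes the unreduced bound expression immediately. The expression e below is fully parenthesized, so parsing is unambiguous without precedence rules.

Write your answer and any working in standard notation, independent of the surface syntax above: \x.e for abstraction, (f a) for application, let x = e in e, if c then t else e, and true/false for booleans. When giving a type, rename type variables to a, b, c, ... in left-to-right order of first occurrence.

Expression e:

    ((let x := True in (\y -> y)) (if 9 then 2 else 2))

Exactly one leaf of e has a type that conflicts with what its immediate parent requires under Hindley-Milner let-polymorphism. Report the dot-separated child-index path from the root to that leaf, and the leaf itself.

Answer: 1.0 : 9

Derivation:
let x : Bool
y : a
\y._ : a -> a
  unify Int ~ Bool
  FAIL: mismatch Int ~ Bool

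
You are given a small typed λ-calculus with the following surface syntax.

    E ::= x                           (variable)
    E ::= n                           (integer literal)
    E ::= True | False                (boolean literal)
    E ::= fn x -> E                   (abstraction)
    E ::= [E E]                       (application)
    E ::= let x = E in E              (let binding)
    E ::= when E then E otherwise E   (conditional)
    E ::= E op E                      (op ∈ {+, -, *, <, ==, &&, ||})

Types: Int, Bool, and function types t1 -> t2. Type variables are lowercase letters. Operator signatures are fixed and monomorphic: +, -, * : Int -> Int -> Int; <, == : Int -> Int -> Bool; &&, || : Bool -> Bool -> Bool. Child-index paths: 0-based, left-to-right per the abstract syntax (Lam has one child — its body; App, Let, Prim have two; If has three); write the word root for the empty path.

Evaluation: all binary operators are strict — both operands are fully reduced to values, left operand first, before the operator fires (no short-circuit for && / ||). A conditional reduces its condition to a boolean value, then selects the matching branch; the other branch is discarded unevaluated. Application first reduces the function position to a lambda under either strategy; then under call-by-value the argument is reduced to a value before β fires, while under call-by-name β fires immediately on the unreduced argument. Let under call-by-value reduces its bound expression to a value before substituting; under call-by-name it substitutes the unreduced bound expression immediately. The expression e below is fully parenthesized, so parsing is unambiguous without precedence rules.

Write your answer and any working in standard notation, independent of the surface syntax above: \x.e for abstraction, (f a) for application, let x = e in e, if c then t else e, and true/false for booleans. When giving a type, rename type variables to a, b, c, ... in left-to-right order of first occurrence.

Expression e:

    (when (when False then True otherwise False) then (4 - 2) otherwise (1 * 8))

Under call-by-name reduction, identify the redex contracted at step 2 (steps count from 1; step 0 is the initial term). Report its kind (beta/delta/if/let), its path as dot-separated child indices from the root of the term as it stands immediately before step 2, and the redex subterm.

Trace:
step 0: (if (if false then true else false) then (4 - 2) else (1 * 8))
step 1: [if@0] (if false then (4 - 2) else (1 * 8))
step 2: [if@root] (1 * 8)

Answer: if at root : (if false then (4 - 2) else (1 * 8))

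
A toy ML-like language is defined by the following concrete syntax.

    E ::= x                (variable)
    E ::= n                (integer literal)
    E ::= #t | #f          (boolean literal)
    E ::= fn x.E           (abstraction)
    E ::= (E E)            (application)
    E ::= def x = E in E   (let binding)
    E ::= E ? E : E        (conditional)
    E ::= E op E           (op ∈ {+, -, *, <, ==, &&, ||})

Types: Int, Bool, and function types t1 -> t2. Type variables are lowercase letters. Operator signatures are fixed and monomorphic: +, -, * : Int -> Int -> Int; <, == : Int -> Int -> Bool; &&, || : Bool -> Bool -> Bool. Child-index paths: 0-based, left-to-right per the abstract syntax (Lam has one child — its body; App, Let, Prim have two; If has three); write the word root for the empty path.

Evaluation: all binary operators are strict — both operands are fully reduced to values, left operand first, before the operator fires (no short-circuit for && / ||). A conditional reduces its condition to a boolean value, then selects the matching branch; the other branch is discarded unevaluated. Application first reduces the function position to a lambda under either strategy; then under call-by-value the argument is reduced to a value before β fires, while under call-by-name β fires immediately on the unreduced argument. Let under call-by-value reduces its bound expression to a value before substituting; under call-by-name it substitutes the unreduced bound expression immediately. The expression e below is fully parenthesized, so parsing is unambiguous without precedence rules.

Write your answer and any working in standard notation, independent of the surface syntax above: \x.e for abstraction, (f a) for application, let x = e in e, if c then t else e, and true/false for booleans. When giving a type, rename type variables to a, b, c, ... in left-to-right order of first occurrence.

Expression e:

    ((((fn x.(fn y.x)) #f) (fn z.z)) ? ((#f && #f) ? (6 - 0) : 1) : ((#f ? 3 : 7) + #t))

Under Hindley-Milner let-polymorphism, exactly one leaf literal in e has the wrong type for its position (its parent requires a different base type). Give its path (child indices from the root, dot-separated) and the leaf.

Working:
x : a
\y._ : b -> a
\x._ : a -> b -> a
  unify a -> b -> a ~ Bool -> c
  unify a ~ Bool
  unify b -> Bool ~ c
_ _ : b -> Bool
z : d
\z._ : d -> d
  unify b -> Bool ~ (d -> d) -> e
  unify b ~ d -> d
  unify Bool ~ e
_ _ : Bool
  unify Bool ~ Bool
  unify Bool ~ Bool
  unify Bool ~ Bool
  unify Bool ~ Bool
  unify Int ~ Int
  unify Int ~ Int
  unify Int ~ Int
  unify Bool ~ Bool
  unify Int ~ Int
  unify Int ~ Int
  unify Bool ~ Int
  FAIL: mismatch Bool ~ Int

Answer: 2.1 : true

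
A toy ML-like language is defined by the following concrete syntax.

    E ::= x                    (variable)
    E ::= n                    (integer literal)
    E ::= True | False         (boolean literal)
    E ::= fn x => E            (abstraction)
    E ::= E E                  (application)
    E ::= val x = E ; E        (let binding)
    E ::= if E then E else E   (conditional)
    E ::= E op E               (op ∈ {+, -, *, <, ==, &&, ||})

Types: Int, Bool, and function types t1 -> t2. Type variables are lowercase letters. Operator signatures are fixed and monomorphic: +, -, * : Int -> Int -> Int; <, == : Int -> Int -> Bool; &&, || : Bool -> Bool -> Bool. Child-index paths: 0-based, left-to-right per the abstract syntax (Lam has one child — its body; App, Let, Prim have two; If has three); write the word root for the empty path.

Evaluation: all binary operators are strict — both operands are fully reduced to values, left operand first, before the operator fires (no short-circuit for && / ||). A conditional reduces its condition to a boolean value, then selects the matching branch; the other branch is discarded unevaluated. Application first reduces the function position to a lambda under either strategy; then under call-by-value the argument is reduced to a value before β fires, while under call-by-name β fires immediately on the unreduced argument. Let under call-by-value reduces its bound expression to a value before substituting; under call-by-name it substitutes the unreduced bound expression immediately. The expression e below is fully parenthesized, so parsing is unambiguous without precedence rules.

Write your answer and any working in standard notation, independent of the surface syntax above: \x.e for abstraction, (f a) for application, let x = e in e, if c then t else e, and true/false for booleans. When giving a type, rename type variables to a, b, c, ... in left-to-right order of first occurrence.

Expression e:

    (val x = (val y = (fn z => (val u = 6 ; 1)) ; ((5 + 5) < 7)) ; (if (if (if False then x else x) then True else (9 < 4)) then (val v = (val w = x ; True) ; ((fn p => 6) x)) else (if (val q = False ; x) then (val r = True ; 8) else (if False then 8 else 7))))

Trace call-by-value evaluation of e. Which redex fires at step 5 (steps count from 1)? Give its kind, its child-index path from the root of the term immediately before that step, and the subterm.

Trace:
step 0: (let x = (let y = (\z.(let u = 6 in 1)) in ((5 + 5) < 7)) in (if (if (if false then x else x) then true else (9 < 4)) then (let v = (let w = x in true) in ((\p.6) x)) else (if (let q = false in x) then (let r = true in 8) else (if false then 8 else 7))))
step 1: [let@0] (let x = ((5 + 5) < 7) in (if (if (if false then x else x) then true else (9 < 4)) then (let v = (let w = x in true) in ((\p.6) x)) else (if (let q = false in x) then (let r = true in 8) else (if false then 8 else 7))))
step 2: [delta@0.0] (let x = (10 < 7) in (if (if (if false then x else x) then true else (9 < 4)) then (let v = (let w = x in true) in ((\p.6) x)) else (if (let q = false in x) then (let r = true in 8) else (if false then 8 else 7))))
step 3: [delta@0] (let x = false in (if (if (if false then x else x) then true else (9 < 4)) then (let v = (let w = x in true) in ((\p.6) x)) else (if (let q = false in x) then (let r = true in 8) else (if false then 8 else 7))))
step 4: [let@root] (if (if (if false then false else false) then true else (9 < 4)) then (let v = (let w = false in true) in ((\p.6) false)) else (if (let q = false in false) then (let r = true in 8) else (if false then 8 else 7)))
step 5: [if@0.0] (if (if false then true else (9 < 4)) then (let v = (let w = false in true) in ((\p.6) false)) else (if (let q = false in false) then (let r = true in 8) else (if false then 8 else 7)))

Answer: if at 0.0 : (if false then false else false)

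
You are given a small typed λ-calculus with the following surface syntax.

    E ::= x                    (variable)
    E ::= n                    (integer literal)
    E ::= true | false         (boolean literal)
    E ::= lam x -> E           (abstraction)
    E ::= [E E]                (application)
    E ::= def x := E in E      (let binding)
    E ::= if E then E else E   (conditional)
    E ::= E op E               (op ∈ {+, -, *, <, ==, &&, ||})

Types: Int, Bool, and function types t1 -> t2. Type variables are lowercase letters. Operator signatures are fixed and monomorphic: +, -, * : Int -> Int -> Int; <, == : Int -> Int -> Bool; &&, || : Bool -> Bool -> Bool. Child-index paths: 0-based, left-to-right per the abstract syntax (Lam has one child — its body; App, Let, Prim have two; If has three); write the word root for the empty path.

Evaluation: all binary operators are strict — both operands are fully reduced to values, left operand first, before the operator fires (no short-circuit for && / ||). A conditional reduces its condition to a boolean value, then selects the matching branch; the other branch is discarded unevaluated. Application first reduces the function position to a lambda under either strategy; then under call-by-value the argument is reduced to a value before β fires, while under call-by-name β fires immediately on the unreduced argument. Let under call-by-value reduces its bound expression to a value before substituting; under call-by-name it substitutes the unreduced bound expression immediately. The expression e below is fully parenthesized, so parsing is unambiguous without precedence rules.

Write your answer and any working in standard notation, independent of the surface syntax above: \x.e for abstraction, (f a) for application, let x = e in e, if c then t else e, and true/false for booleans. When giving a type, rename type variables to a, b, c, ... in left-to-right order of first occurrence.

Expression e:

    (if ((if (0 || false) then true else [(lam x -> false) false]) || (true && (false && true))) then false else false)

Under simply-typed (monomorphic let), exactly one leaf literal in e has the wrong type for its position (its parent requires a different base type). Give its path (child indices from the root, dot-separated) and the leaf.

Working:
  unify Int ~ Bool
  FAIL: mismatch Int ~ Bool

Answer: 0.0.0.0 : 0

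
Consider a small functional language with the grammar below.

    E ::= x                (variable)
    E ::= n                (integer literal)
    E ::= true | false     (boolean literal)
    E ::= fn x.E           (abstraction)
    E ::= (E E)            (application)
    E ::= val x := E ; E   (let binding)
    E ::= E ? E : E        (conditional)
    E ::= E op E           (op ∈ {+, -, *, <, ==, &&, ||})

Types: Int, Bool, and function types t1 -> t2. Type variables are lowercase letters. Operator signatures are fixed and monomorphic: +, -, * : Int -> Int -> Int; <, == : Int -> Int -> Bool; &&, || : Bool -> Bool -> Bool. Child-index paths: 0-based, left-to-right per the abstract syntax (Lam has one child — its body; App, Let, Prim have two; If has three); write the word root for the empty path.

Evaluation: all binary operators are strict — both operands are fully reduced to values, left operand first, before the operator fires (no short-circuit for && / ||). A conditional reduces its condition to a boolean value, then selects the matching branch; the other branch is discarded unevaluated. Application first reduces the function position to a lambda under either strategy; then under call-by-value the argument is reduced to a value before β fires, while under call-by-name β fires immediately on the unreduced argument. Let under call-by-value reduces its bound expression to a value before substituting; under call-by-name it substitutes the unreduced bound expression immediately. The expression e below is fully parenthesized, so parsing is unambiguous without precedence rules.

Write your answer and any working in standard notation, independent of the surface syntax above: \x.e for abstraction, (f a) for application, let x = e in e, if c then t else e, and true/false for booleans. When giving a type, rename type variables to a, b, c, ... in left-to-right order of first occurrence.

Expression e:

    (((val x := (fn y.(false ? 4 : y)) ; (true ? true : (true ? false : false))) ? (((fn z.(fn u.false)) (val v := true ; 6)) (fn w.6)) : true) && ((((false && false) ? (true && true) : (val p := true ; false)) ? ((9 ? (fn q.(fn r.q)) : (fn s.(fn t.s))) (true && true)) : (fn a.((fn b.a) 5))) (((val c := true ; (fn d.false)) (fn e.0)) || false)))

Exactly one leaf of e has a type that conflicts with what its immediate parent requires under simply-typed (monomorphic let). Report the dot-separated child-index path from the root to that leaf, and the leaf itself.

Derivation:
  unify Bool ~ Bool
y : a
  unify Int ~ a
\y._ : Int -> Int
let x : Int -> Int
  unify Bool ~ Bool
  unify Bool ~ Bool
  unify Bool ~ Bool
  unify Bool ~ Bool
  unify Bool ~ Bool
\u._ : c -> Bool
\z._ : b -> c -> Bool
let v : Bool
  unify b -> c -> Bool ~ Int -> d
  unify b ~ Int
  unify c -> Bool ~ d
_ _ : c -> Bool
\w._ : e -> Int
  unify c -> Bool ~ (e -> Int) -> f
  unify c ~ e -> Int
  unify Bool ~ f
_ _ : Bool
  unify Bool ~ Bool
  unify Bool ~ Bool
  unify Bool ~ Bool
  unify Bool ~ Bool
  unify Bool ~ Bool
  unify Bool ~ Bool
  unify Bool ~ Bool
let p : Bool
  unify Bool ~ Bool
  unify Bool ~ Bool
  unify Int ~ Bool
  FAIL: mismatch Int ~ Bool

Answer: 1.0.1.0.0 : 9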